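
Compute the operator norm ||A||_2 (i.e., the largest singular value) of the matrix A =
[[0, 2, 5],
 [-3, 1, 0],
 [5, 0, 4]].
||A||_2 ≈ 7.6446 (= sqrt(largest eigenvalue of A^T A))

||A||_2 = sigma_max(A) = sqrt(lambda_max(A^T A)). Form the symmetric matrix M = A^T A =
[[34, -3, 20],
 [-3, 5, 10],
 [20, 10, 41]].
Its characteristic polynomial (trace, sum of principal 2x2 minors, determinant of M give the coefficients) is
  p(λ) = det(λ I - M) = λ^3 - 80λ^2 + 1260λ - 1.
No integer candidate from the rational root theorem (±divisors of 1) is a root, so the roots are irrational. The cubic discriminant is Δ = 2158902373 > 0, so there are three distinct real roots. p(0) = -1 and p(1) = 1180 have opposite signs, so a root lies in (0, 1); Newton's method refines it to λ ≈ 0.0008. p(21) = 440 and p(22) = -353 have opposite signs, so a root lies in (21, 22); Newton's method refines it to λ ≈ 21.5597. p(58) = -929 and p(59) = 1238 have opposite signs, so a root lies in (58, 59); Newton's method refines it to λ ≈ 58.4396. Check (Vieta): the three roots sum to 80, matching tr M = 80.
So the eigenvalues of A^T A are ≈ 0.0008, 21.5597, 58.4396 (all ≥ 0, as they must be for A^T A). The largest is λ_max ≈ 58.4396, hence ||A||_2 = sqrt(λ_max) ≈ 7.6446.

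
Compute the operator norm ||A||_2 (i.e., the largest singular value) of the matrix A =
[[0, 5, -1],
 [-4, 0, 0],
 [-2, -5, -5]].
||A||_2 ≈ 8.0893 (= sqrt(largest eigenvalue of A^T A))

||A||_2 = sigma_max(A) = sqrt(lambda_max(A^T A)). Form the symmetric matrix M = A^T A =
[[20, 10, 10],
 [10, 50, 20],
 [10, 20, 26]].
Its characteristic polynomial (trace, sum of principal 2x2 minors, determinant of M give the coefficients) is
  p(λ) = det(λ I - M) = λ^3 - 96λ^2 + 2220λ - 14400.
No integer candidate from the rational root theorem (±divisors of 14400) is a root, so the roots are irrational. The cubic discriminant is Δ = 337132800 > 0, so there are three distinct real roots. p(11) = -265 and p(12) = 144 have opposite signs, so a root lies in (11, 12); Newton's method refines it to λ ≈ 11.6123. p(18) = 288 and p(19) = -17 have opposite signs, so a root lies in (18, 19); Newton's method refines it to λ ≈ 18.9504. p(65) = -1075 and p(66) = 1440 have opposite signs, so a root lies in (65, 66); Newton's method refines it to λ ≈ 65.4373. Check (Vieta): the three roots sum to 96, matching tr M = 96.
So the eigenvalues of A^T A are ≈ 11.6123, 18.9504, 65.4373 (all ≥ 0, as they must be for A^T A). The largest is λ_max ≈ 65.4373, hence ||A||_2 = sqrt(λ_max) ≈ 8.0893.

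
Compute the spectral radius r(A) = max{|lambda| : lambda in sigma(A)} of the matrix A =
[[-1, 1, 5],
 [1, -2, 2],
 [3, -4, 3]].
r(A) ≈ 4.1977

The eigenvalues of A are the roots of its characteristic polynomial. With M = A (coefficients from the trace, the sum of principal 2x2 minors, and det A):
  p(λ) = det(λ I - M) = λ^3 - 15λ - 11.
No integer candidate from the rational root theorem (±divisors of 11) is a root, so the roots are irrational. The cubic discriminant is Δ = 10233 > 0, so there are three distinct real roots. p(-4) = -15 and p(-3) = 7 have opposite signs, so a root lies in (-4, -3); Newton's method refines it to λ ≈ -3.4347. p(-1) = 3 and p(0) = -11 have opposite signs, so a root lies in (-1, 0); Newton's method refines it to λ ≈ -0.7629. p(4) = -7 and p(5) = 39 have opposite signs, so a root lies in (4, 5); Newton's method refines it to λ ≈ 4.1977. Check (Vieta): the three roots sum to 0, matching tr M = 0.
Thus the eigenvalues (to 4 decimals) are -3.4347 (modulus 3.4347); -0.7629 (modulus 0.7629); 4.1977 (modulus 4.1977). The spectral radius is the largest modulus: r(A) ≈ 4.1977. (Cross-check: r(A) ≤ ||A||_2 ≈ 6.9101; equality holds whenever A is normal, though it can also hold for some non-normal A.)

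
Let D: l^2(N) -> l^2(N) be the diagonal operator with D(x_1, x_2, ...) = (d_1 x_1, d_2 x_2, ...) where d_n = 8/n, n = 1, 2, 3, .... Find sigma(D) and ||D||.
sigma(D) = {8/n : n ≥ 1} ∪ {0}; ||D|| = 8

A bounded diagonal operator on l^2 with diagonal entries d_n has spectrum equal to the closure of {d_n : n ≥ 1}: every d_n is an eigenvalue (with eigenvector e_n), so {d_n} ⊂ sigma(D); the spectrum is closed, so its closure is too; and for lambda not in the closure, (D - lambda I) has bounded inverse (the diagonal entries 1/(d_n - lambda) are bounded). For our sequence d_n = 8/n, n = 1, 2, 3, ...:
  - {d_n} = {8/n : n ≥ 1}; the only limit point is 0
  - closure = {8/n : n ≥ 1} ∪ {0}
For the norm: a diagonal operator has ||D|| = sup_n |d_n|. Here d_n = 8/n is positive and decreasing, so sup_n |d_n| = d_1 = 8. So ||D|| = 8.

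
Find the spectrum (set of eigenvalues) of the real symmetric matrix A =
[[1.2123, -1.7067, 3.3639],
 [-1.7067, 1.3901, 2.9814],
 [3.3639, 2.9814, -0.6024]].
sigma(A) ≈ {-5, 3, 4}

A is real symmetric, so its spectrum consists of real eigenvalues. Expanding the characteristic polynomial of the displayed matrix gives
  det(λ I - A) = p(λ) = λ^3 + (-2)λ^2 + (-23)λ + (60).
Solving p(λ) = 0 yields eigenvalues ≈ -5, 3, 4. (A is shown rounded to 4 decimals, so these recover the underlying integer eigenvalues to within that precision.)
Verification: the trace of A = 2 equals the sum of eigenvalues 2, and det(A) ≈ -59.9999 matches the eigenvalue product -60.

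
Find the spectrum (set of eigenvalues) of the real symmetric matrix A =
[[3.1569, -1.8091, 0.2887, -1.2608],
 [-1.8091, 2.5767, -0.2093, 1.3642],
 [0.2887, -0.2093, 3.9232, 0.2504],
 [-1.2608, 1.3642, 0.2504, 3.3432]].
sigma(A) ≈ {1, 2, 4, 6}

A is real symmetric, so its spectrum consists of real eigenvalues. Expanding the characteristic polynomial of the displayed matrix gives
  det(λ I - A) = p(λ) = λ^4 + (-13)λ^3 + (56)λ^2 + (-91.9983)λ + (47.9981).
Solving p(λ) = 0 yields eigenvalues ≈ 1, 2, 4, 6. (A is shown rounded to 4 decimals, so these recover the underlying integer eigenvalues to within that precision.)
Verification: the trace of A = 13 equals the sum of eigenvalues 13, and det(A) ≈ 47.9981 matches the eigenvalue product 48.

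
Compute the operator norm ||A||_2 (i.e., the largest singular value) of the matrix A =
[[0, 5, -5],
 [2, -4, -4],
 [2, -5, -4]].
||A||_2 ≈ 9.0111 (= sqrt(largest eigenvalue of A^T A))

||A||_2 = sigma_max(A) = sqrt(lambda_max(A^T A)). Form the symmetric matrix M = A^T A =
[[8, -18, -16],
 [-18, 66, 11],
 [-16, 11, 57]].
Its characteristic polynomial (trace, sum of principal 2x2 minors, determinant of M give the coefficients) is
  p(λ) = det(λ I - M) = λ^3 - 131λ^2 + 4045λ - 100.
No integer candidate from the rational root theorem (±divisors of 100) is a root, so the roots are irrational. The cubic discriminant is Δ = 16105451125 > 0, so there are three distinct real roots. p(0) = -100 and p(1) = 3815 have opposite signs, so a root lies in (0, 1); Newton's method refines it to λ ≈ 0.0247. p(49) = 1223 and p(50) = -350 have opposite signs, so a root lies in (49, 50); Newton's method refines it to λ ≈ 49.7755. p(81) = -505 and p(82) = 2114 have opposite signs, so a root lies in (81, 82); Newton's method refines it to λ ≈ 81.1997. Check (Vieta): the three roots sum to 131, matching tr M = 131.
So the eigenvalues of A^T A are ≈ 0.0247, 49.7755, 81.1997 (all ≥ 0, as they must be for A^T A). The largest is λ_max ≈ 81.1997, hence ||A||_2 = sqrt(λ_max) ≈ 9.0111.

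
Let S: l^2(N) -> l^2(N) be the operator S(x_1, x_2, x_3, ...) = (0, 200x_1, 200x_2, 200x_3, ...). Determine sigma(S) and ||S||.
sigma(S) = closed disk {z in C : |z| ≤ 200}; ||S|| = 200

Note S = 200·U where U is the unit right shift (U x)_k = x_{k-1} (with x_0 := 0); so ||S|| = 200||U|| and sigma(S) = 200·sigma(U). ||S x||^2 = sum_{k≥1} |200x_k|^2 = 40000||x||^2, so ||S|| = 200 and sigma(S) ⊂ {|z| ≤ 200}. For any |lambda| < 200, the equation (S - lambda I) x = 0 forces x_1 = 0, then 200x_k = lambda x_{k+1} ⇒ x = 0, so S has no eigenvalues. But (S - lambda I) is not surjective for |lambda| < 200: solving (S - lambda I) x = e_1 would require x_n proportional to (lambda/200)^(-n), which is not in l^2. So every |lambda| < 200 lies in the residual spectrum. The boundary |lambda| = 200 is in the approximate point spectrum (the spectrum is closed). Hence sigma(S) is the closed disk of radius 200.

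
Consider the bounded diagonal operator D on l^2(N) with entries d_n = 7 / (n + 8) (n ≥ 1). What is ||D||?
||D|| = 7/9 (attained at n = 1)

For D diagonal, ||D|| = sup_n |d_n| = sup_n 7/(n + 8). This is positive and strictly decreasing in n, so the supremum is attained at n = 1: d_1 = 7/(1 + 8) = 7/9. Hence ||D|| = 7/9.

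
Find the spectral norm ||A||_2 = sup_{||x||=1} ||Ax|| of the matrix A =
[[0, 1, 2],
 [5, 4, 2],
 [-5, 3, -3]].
||A||_2 ≈ 8.005 (= sqrt(largest eigenvalue of A^T A))

||A||_2 = sigma_max(A) = sqrt(lambda_max(A^T A)). Form the symmetric matrix M = A^T A =
[[50, 5, 25],
 [5, 26, 1],
 [25, 1, 17]].
Its characteristic polynomial (trace, sum of principal 2x2 minors, determinant of M give the coefficients) is
  p(λ) = det(λ I - M) = λ^3 - 93λ^2 + 1941λ - 5625.
No integer candidate from the rational root theorem (±divisors of 5625) is a root, so the roots are irrational. The cubic discriminant is Δ = 2658832560 > 0, so there are three distinct real roots. p(3) = -612 and p(4) = 715 have opposite signs, so a root lies in (3, 4); Newton's method refines it to λ ≈ 3.4458. p(25) = 400 and p(26) = -451 have opposite signs, so a root lies in (25, 26); Newton's method refines it to λ ≈ 25.4749. p(64) = -185 and p(65) = 2240 have opposite signs, so a root lies in (64, 65); Newton's method refines it to λ ≈ 64.0793. Check (Vieta): the three roots sum to 93, matching tr M = 93.
So the eigenvalues of A^T A are ≈ 3.4458, 25.4749, 64.0793 (all ≥ 0, as they must be for A^T A). The largest is λ_max ≈ 64.0793, hence ||A||_2 = sqrt(λ_max) ≈ 8.005.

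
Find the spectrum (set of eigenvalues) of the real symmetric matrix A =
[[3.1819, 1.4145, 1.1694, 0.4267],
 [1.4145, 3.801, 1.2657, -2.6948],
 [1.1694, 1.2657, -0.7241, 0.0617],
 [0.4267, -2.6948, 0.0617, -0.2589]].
sigma(A) ≈ {-2, -1, 3, 6}

A is real symmetric, so its spectrum consists of real eigenvalues. Expanding the characteristic polynomial of the displayed matrix gives
  det(λ I - A) = p(λ) = λ^4 + (-6)λ^3 + (-7)λ^2 + (36)λ + (36).
Solving p(λ) = 0 yields eigenvalues ≈ -2, -1, 3, 6. (A is shown rounded to 4 decimals, so these recover the underlying integer eigenvalues to within that precision.)
Verification: the trace of A = 6 equals the sum of eigenvalues 6, and det(A) ≈ 36.0002 matches the eigenvalue product 36.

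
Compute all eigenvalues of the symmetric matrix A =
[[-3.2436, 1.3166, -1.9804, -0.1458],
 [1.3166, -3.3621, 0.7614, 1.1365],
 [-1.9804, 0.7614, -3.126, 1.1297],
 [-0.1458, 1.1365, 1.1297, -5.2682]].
sigma(A) ≈ {-6, -2, -1} (-6 with multiplicity 2)

A is real symmetric, so its spectrum consists of real eigenvalues. Expanding the characteristic polynomial of the displayed matrix gives
  det(λ I - A) = p(λ) = λ^4 + (15)λ^3 + (74)λ^2 + (131.9973)λ + (71.9977).
Solving p(λ) = 0 yields eigenvalues ≈ -6, -6, -2, -1. (A is shown rounded to 4 decimals, so these recover the underlying integer eigenvalues to within that precision.)
Verification: the trace of A = -15 equals the sum of eigenvalues -15, and det(A) ≈ 71.9977 matches the eigenvalue product 72.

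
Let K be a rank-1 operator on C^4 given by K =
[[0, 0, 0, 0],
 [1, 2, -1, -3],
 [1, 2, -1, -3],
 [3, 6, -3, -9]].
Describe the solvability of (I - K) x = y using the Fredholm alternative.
(I - K) is invertible (det(I - K) = 9 ≠ 0), so for every y in C^4 the equation (I - K) x = y has a unique solution.

K has rank 1, so it is an outer product K = u v^T: every row of K is a multiple of one row vector. Reading off the entries, u = (0, -1, -1, -3) and v = (-1, -2, 1, 3) (row i of K equals u_i·v^T). A rank-one matrix u v^T satisfies K u = u (v·u) and kills the (3)-dimensional subspace v^⊥, so its characteristic polynomial is lambda^3 (lambda - v·u) with v·u = tr K = -8. Hence the eigenvalues of I - K are 1 (multiplicity 3) and 1 - (-8) = 9, so det(I - K) = 9. (Direct check: I - K =
[[1, 0, 0, 0],
 [-1, -1, 1, 3],
 [-1, -2, 2, 3],
 [-3, -6, 3, 10]]
has determinant 9.) The finite-dimensional Fredholm alternative says: either (I - K) is invertible, or ker(I - K) ≠ {0} and then range(I - K) = ker((I - K)^*)^⊥, with dim ker(I - K) = dim ker((I - K)^*). Since det(I - K) ≠ 0, 1 is not an eigenvalue of K and ker(I - K) = {0}, so we are in the first case: for every y there is a unique x = (I - K)^(-1) y. Explicitly, by the Sherman–Morrison formula, (I - u v^T)^(-1) = I + u v^T/(1 - v·u), i.e. (I - K)^(-1) = I + K/(9).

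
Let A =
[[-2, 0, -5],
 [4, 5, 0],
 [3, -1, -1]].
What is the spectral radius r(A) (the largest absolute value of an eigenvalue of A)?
r(A) ≈ 5.326

The eigenvalues of A are the roots of its characteristic polynomial. With M = A (coefficients from the trace, the sum of principal 2x2 minors, and det A):
  p(λ) = det(λ I - M) = λ^3 - 2λ^2 + 2λ - 105.
No integer candidate from the rational root theorem (±divisors of 105) is a root, so the roots are irrational. The cubic discriminant is Δ = -293491 < 0, so there is one real root and a complex-conjugate pair. p(5) = -20 and p(6) = 51 have opposite signs, so a root lies in (5, 6); Newton's method refines it to λ ≈ 5.326. Dividing out (λ - (5.326)) leaves approximately λ^2 + 3.326λ + 19.7145. For λ^2 + 3.326λ + 19.7145 the discriminant is -67.7956. It is negative, so the remaining roots are the complex-conjugate pair λ ≈ -1.663 ± 4.1169i. Their product equals the constant term, so |λ|^2 ≈ 19.7145 and |λ| ≈ 4.4401.
Thus the eigenvalues (to 4 decimals) are 5.326 (modulus 5.326); -1.663 ± 4.1169i (modulus 4.4401). The spectral radius is the largest modulus: r(A) ≈ 5.326. (Cross-check: r(A) ≤ ||A||_2 ≈ 6.8032; equality holds whenever A is normal, though it can also hold for some non-normal A.)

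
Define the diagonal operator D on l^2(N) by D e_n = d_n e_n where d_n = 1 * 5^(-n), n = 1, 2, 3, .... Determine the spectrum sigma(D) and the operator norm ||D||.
sigma(D) = {1 * 5^(-n) : n ≥ 1} ∪ {0}; ||D|| = 1/5

A bounded diagonal operator on l^2 with diagonal entries d_n has spectrum equal to the closure of {d_n : n ≥ 1}: every d_n is an eigenvalue (with eigenvector e_n), so {d_n} ⊂ sigma(D); the spectrum is closed, so its closure is too; and for lambda not in the closure, (D - lambda I) has bounded inverse (the diagonal entries 1/(d_n - lambda) are bounded). For our sequence d_n = 1 * 5^(-n), n = 1, 2, 3, ...:
  - {d_n} = {1 * 5^(-n) : n ≥ 1}; the only limit point is 0
  - closure = {1 * 5^(-n) : n ≥ 1} ∪ {0}
For the norm: a diagonal operator has ||D|| = sup_n |d_n|. Here d_n = 1 * 5^(-n) is positive and decreasing, so sup_n |d_n| = d_1 = 1/5. So ||D|| = 1/5.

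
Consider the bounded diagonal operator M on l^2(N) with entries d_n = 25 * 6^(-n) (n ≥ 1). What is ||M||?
||M|| = 25/6 (attained at n = 1)

For M diagonal, ||M|| = sup_n |d_n|. The sequence d_n = 25 * 6^(-n) is positive and strictly decreasing (ratio 6^(-1) < 1), so the supremum is d_1 = 25/6. Hence ||M|| = 25/6.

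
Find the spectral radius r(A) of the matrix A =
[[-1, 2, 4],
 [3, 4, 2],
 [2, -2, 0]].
r(A) ≈ 3.9298

The eigenvalues of A are the roots of its characteristic polynomial. With M = A (coefficients from the trace, the sum of principal 2x2 minors, and det A):
  p(λ) = det(λ I - M) = λ^3 - 3λ^2 - 14λ + 52.
No integer candidate from the rational root theorem (±divisors of 52) is a root, so the roots are irrational. The cubic discriminant is Δ = -15340 < 0, so there is one real root and a complex-conjugate pair. p(-4) = -4 and p(-3) = 40 have opposite signs, so a root lies in (-4, -3); Newton's method refines it to λ ≈ -3.9298. Dividing out (λ - (-3.9298)) leaves approximately λ^2 - 6.9298λ + 13.2323. For λ^2 - 6.9298λ + 13.2323 the discriminant is -4.9077. It is negative, so the remaining roots are the complex-conjugate pair λ ≈ 3.4649 ± 1.1077i. Their product equals the constant term, so |λ|^2 ≈ 13.2323 and |λ| ≈ 3.6376.
Thus the eigenvalues (to 4 decimals) are -3.9298 (modulus 3.9298); 3.4649 ± 1.1077i (modulus 3.6376). The spectral radius is the largest modulus: r(A) ≈ 3.9298. (Cross-check: r(A) ≤ ||A||_2 ≈ 6.2821; equality holds whenever A is normal, though it can also hold for some non-normal A.)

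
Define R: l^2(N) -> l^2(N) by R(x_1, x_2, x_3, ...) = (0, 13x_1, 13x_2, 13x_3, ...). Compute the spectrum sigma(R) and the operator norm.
sigma(R) = closed disk {z in C : |z| ≤ 13}; ||R|| = 13

Note R = 13·U where U is the unit right shift (U x)_k = x_{k-1} (with x_0 := 0); so ||R|| = 13||U|| and sigma(R) = 13·sigma(U). ||R x||^2 = sum_{k≥1} |13x_k|^2 = 169||x||^2, so ||R|| = 13 and sigma(R) ⊂ {|z| ≤ 13}. For any |lambda| < 13, the equation (R - lambda I) x = 0 forces x_1 = 0, then 13x_k = lambda x_{k+1} ⇒ x = 0, so R has no eigenvalues. But (R - lambda I) is not surjective for |lambda| < 13: solving (R - lambda I) x = e_1 would require x_n proportional to (lambda/13)^(-n), which is not in l^2. So every |lambda| < 13 lies in the residual spectrum. The boundary |lambda| = 13 is in the approximate point spectrum (the spectrum is closed). Hence sigma(R) is the closed disk of radius 13.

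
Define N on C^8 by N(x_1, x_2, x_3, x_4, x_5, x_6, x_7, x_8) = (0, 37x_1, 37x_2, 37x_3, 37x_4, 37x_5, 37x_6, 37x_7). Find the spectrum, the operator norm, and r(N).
sigma(N) = {0}; ||N|| = 37; r(N) = 0. (N is nilpotent with N^8 = 0.)

On C^8, N is a strictly lower-triangular matrix with 37 on the subdiagonal and zeros elsewhere, so its characteristic polynomial is lambda^8 and every eigenvalue is 0: sigma(N) = {0}. For the operator norm, N e_i = 37e_{i+1} for i = 1, ..., 7 and N e_8 = 0, so the singular values of N are 37 (with multiplicity 7) and 0; hence ||N|| = 37. The spectral radius r(N) = max|lambda| = 0. Note ||N|| > r(N) — characteristic of non-normal nilpotent operators. Indeed N^8 = 0.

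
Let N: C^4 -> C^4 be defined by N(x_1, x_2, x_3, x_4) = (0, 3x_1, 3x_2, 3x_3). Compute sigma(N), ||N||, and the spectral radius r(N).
sigma(N) = {0}; ||N|| = 3; r(N) = 0. (N is nilpotent with N^4 = 0.)

On C^4, N is a strictly lower-triangular matrix with 3 on the subdiagonal and zeros elsewhere, so its characteristic polynomial is lambda^4 and every eigenvalue is 0: sigma(N) = {0}. For the operator norm, N e_i = 3e_{i+1} for i = 1, ..., 3 and N e_4 = 0, so the singular values of N are 3 (with multiplicity 3) and 0; hence ||N|| = 3. The spectral radius r(N) = max|lambda| = 0. Note ||N|| > r(N) — characteristic of non-normal nilpotent operators. Indeed N^4 = 0.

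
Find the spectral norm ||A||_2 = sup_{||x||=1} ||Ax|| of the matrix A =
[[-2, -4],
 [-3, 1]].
||A||_2 = sqrt((30 + sqrt(116))/2) ≈ 4.515 (= sqrt(largest eigenvalue of A^T A))

||A||_2 = sigma_max(A) = sqrt(lambda_max(A^T A)). Form the symmetric matrix M = A^T A =
[[13, 5],
 [5, 17]].
Its characteristic polynomial (trace, determinant of M give the coefficients) is
  p(λ) = det(λ I - M) = λ^2 - 30λ + 196.
For λ^2 - 30λ + 196 the discriminant is 116. It is nonnegative but not a perfect square, so the roots are real and irrational: λ = (30 ± sqrt(116))/2 ≈ 20.3852, 9.6148.
So the eigenvalues of A^T A are ≈ 9.6148, 20.3852 (all ≥ 0, as they must be for A^T A). The largest is λ_max = (30 + sqrt(116))/2 ≈ 20.3852, hence ||A||_2 = sqrt(λ_max) = sqrt((30 + sqrt(116))/2) ≈ 4.515.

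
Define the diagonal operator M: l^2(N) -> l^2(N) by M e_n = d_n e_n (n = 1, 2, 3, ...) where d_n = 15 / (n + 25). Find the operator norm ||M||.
||M|| = 15/26 (attained at n = 1)

For M diagonal, ||M|| = sup_n |d_n| = sup_n 15/(n + 25). This is positive and strictly decreasing in n, so the supremum is attained at n = 1: d_1 = 15/(1 + 25) = 15/26. Hence ||M|| = 15/26.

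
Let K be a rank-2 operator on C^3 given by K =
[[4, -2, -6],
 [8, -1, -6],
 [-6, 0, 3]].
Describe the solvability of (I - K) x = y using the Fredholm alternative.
(I - K) is invertible (det(I - K) = -20 ≠ 0), so for every y in C^3 the equation (I - K) x = y has a unique solution.

K has rank 2 and factors as K = U V^T = u1 v1^T + u2 v2^T with u1 = (0, -3, 3), v1 = (-2, 0, 1), u2 = (-2, -1, 0), v2 = (-2, 1, 3) (multiplying out reproduces the displayed K). The nonzero eigenvalues of U V^T coincide with those of the 2 x 2 matrix G = V^T U = [[v1·u1, v1·u2], [v2·u1, v2·u2]] = [[3, 4], [6, 3]], and by the Sylvester determinant identity det(I_3 - U V^T) = det(I_2 - V^T U) = det([[-2, -4], [-6, -2]]) = (-2)(-2) - (-4)(-6) = -20. (Direct check: I - K =
[[-3, 2, 6],
 [-8, 2, 6],
 [6, 0, -2]]
has determinant -20.) The finite-dimensional Fredholm alternative says: either (I - K) is invertible, or ker(I - K) ≠ {0} and then range(I - K) = ker((I - K)^*)^⊥, with dim ker(I - K) = dim ker((I - K)^*). Since det(I - K) ≠ 0, 1 is not an eigenvalue of K and ker(I - K) = {0}, so we are in the first case: for every y there is a unique x = (I - K)^(-1) y. (Explicitly, by the Woodbury identity, (I - U V^T)^(-1) = I + U (I_2 - G)^(-1) V^T.)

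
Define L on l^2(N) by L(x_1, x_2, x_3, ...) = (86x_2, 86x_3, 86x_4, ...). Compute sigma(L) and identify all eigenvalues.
sigma(L) = closed disk {z in C : |z| ≤ 86}; sigma_p(L) = open disk {z in C : |z| < 86}

Note L = 86·V where V is the unit left shift (V x)_k = x_{k+1}; so sigma(L) = 86·sigma(V) and ||L|| = 86||V||. ||L x||^2 = 7396sum_{k≥2} |x_k|^2 ≤ 7396||x||^2, with equality on {x : x_1 = 0}, so ||L|| = 86. For any lambda with |lambda| < 86, set r = lambda/86 (|r| < 1); the vector x = (1, r, r^2, ...) is in l^2 and satisfies L x = 86(r, r^2, ...) = lambda x, so lambda is an eigenvalue. On the boundary |lambda| = 86 the geometric series diverges, so no l^2 eigenvector exists, but these lambda lie in the approximate point spectrum. Hence sigma(L) is the closed disk of radius 86 and sigma_p(L) is the open disk.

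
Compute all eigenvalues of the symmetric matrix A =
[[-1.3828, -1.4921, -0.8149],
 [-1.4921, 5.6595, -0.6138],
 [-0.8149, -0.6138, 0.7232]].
sigma(A) ≈ {-2, 1, 6}

A is real symmetric, so its spectrum consists of real eigenvalues. Expanding the characteristic polynomial of the displayed matrix gives
  det(λ I - A) = p(λ) = λ^3 + (-5)λ^2 + (-8)λ + (12).
Solving p(λ) = 0 yields eigenvalues ≈ -2, 1, 6. (A is shown rounded to 4 decimals, so these recover the underlying integer eigenvalues to within that precision.)
Verification: the trace of A = 5 equals the sum of eigenvalues 5, and det(A) ≈ -11.9998 matches the eigenvalue product -12.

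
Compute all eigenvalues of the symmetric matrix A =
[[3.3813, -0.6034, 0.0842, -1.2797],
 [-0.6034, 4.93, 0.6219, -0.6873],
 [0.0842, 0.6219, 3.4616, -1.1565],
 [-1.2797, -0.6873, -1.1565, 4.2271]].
sigma(A) ≈ {2, 3, 5, 6}

A is real symmetric, so its spectrum consists of real eigenvalues. Expanding the characteristic polynomial of the displayed matrix gives
  det(λ I - A) = p(λ) = λ^4 + (-16)λ^3 + (91)λ^2 + (-216)λ + (180).
Solving p(λ) = 0 yields eigenvalues ≈ 2, 3, 5, 6. (A is shown rounded to 4 decimals, so these recover the underlying integer eigenvalues to within that precision.)
Verification: the trace of A = 16 equals the sum of eigenvalues 16, and det(A) ≈ 179.9993 matches the eigenvalue product 180.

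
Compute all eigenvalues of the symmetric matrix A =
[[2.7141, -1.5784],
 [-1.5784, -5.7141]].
sigma(A) ≈ {-6, 3}

A is real symmetric, so its spectrum consists of real eigenvalues. Expanding the characteristic polynomial of the displayed matrix gives
  det(λ I - A) = p(λ) = λ^2 + (3)λ + (-18).
Solving p(λ) = 0 yields eigenvalues ≈ -6, 3. (A is shown rounded to 4 decimals, so these recover the underlying integer eigenvalues to within that precision.)
Verification: the trace of A = -3 equals the sum of eigenvalues -3, and det(A) ≈ -18.0000 matches the eigenvalue product -18.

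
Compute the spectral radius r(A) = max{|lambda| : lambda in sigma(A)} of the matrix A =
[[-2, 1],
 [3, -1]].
r(A) = (3 + sqrt(13))/2 ≈ 3.3028

The eigenvalues of A are the roots of its characteristic polynomial. With M = A (coefficients from the trace and determinant):
  p(λ) = det(λ I - M) = λ^2 + 3λ - 1.
For λ^2 + 3λ - 1 the discriminant is 13. It is nonnegative but not a perfect square, so the roots are real and irrational: λ = (-3 ± sqrt(13))/2 ≈ 0.3028, -3.3028.
Thus the eigenvalues (to 4 decimals) are 0.3028 (modulus 0.3028); -3.3028 (modulus 3.3028). The spectral radius is the largest modulus: r(A) = (3 + sqrt(13))/2 ≈ 3.3028. (Cross-check: r(A) ≤ ||A||_2 ≈ 3.8643; equality holds whenever A is normal, though it can also hold for some non-normal A.)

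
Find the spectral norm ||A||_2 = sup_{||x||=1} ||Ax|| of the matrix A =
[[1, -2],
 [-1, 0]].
||A||_2 = sqrt((6 + sqrt(20))/2) ≈ 2.2882 (= sqrt(largest eigenvalue of A^T A))

||A||_2 = sigma_max(A) = sqrt(lambda_max(A^T A)). Form the symmetric matrix M = A^T A =
[[2, -2],
 [-2, 4]].
Its characteristic polynomial (trace, determinant of M give the coefficients) is
  p(λ) = det(λ I - M) = λ^2 - 6λ + 4.
For λ^2 - 6λ + 4 the discriminant is 20. It is nonnegative but not a perfect square, so the roots are real and irrational: λ = (6 ± sqrt(20))/2 ≈ 5.2361, 0.7639.
So the eigenvalues of A^T A are ≈ 0.7639, 5.2361 (all ≥ 0, as they must be for A^T A). The largest is λ_max = (6 + sqrt(20))/2 ≈ 5.2361, hence ||A||_2 = sqrt(λ_max) = sqrt((6 + sqrt(20))/2) ≈ 2.2882.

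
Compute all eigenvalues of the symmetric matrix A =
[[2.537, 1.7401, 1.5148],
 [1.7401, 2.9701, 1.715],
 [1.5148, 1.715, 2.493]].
sigma(A) ≈ {1, 6} (1 with multiplicity 2)

A is real symmetric, so its spectrum consists of real eigenvalues. Expanding the characteristic polynomial of the displayed matrix gives
  det(λ I - A) = p(λ) = λ^3 + (-8)λ^2 + (13)λ + (-6).
Solving p(λ) = 0 yields eigenvalues ≈ 1, 1, 6. (A is shown rounded to 4 decimals, so these recover the underlying integer eigenvalues to within that precision.)
Verification: the trace of A = 8 equals the sum of eigenvalues 8, and det(A) ≈ 6.0005 matches the eigenvalue product 6.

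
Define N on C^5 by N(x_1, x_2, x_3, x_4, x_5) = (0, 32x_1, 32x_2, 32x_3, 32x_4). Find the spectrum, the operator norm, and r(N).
sigma(N) = {0}; ||N|| = 32; r(N) = 0. (N is nilpotent with N^5 = 0.)

On C^5, N is a strictly lower-triangular matrix with 32 on the subdiagonal and zeros elsewhere, so its characteristic polynomial is lambda^5 and every eigenvalue is 0: sigma(N) = {0}. For the operator norm, N e_i = 32e_{i+1} for i = 1, ..., 4 and N e_5 = 0, so the singular values of N are 32 (with multiplicity 4) and 0; hence ||N|| = 32. The spectral radius r(N) = max|lambda| = 0. Note ||N|| > r(N) — characteristic of non-normal nilpotent operators. Indeed N^5 = 0.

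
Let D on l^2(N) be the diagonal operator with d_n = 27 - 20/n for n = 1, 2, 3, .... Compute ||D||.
||D|| = 27

For a diagonal operator on l^2 with entries d_n, ||D|| = sup_n |d_n|. Here d_1 = 7, d_2 = 17, ..., and d_n = 27 - 20/n increases monotonically toward 27. All terms lie in [7, 27), so |d_n| = d_n and the supremum is the limit 27, which is not attained by any individual d_n. Hence ||D|| = 27.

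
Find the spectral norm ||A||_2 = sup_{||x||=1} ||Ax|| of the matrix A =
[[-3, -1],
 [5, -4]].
||A||_2 = sqrt((51 + sqrt(1445))/2) ≈ 6.6713 (= sqrt(largest eigenvalue of A^T A))

||A||_2 = sigma_max(A) = sqrt(lambda_max(A^T A)). Form the symmetric matrix M = A^T A =
[[34, -17],
 [-17, 17]].
Its characteristic polynomial (trace, determinant of M give the coefficients) is
  p(λ) = det(λ I - M) = λ^2 - 51λ + 289.
For λ^2 - 51λ + 289 the discriminant is 1445. It is nonnegative but not a perfect square, so the roots are real and irrational: λ = (51 ± sqrt(1445))/2 ≈ 44.5066, 6.4934.
So the eigenvalues of A^T A are ≈ 6.4934, 44.5066 (all ≥ 0, as they must be for A^T A). The largest is λ_max = (51 + sqrt(1445))/2 ≈ 44.5066, hence ||A||_2 = sqrt(λ_max) = sqrt((51 + sqrt(1445))/2) ≈ 6.6713.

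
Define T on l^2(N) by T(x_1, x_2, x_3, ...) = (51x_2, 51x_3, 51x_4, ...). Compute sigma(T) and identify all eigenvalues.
sigma(T) = closed disk {z in C : |z| ≤ 51}; sigma_p(T) = open disk {z in C : |z| < 51}

Note T = 51·V where V is the unit left shift (V x)_k = x_{k+1}; so sigma(T) = 51·sigma(V) and ||T|| = 51||V||. ||T x||^2 = 2601sum_{k≥2} |x_k|^2 ≤ 2601||x||^2, with equality on {x : x_1 = 0}, so ||T|| = 51. For any lambda with |lambda| < 51, set r = lambda/51 (|r| < 1); the vector x = (1, r, r^2, ...) is in l^2 and satisfies T x = 51(r, r^2, ...) = lambda x, so lambda is an eigenvalue. On the boundary |lambda| = 51 the geometric series diverges, so no l^2 eigenvector exists, but these lambda lie in the approximate point spectrum. Hence sigma(T) is the closed disk of radius 51 and sigma_p(T) is the open disk.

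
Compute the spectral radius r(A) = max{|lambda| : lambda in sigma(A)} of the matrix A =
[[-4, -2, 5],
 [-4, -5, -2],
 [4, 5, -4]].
r(A) ≈ 9.8951

The eigenvalues of A are the roots of its characteristic polynomial. With M = A (coefficients from the trace, the sum of principal 2x2 minors, and det A):
  p(λ) = det(λ I - M) = λ^3 + 13λ^2 + 38λ + 72.
No integer candidate from the rational root theorem (±divisors of 72) is a root, so the roots are irrational. The cubic discriminant is Δ = -107932 < 0, so there is one real root and a complex-conjugate pair. p(-10) = -8 and p(-9) = 54 have opposite signs, so a root lies in (-10, -9); Newton's method refines it to λ ≈ -9.8951. Dividing out (λ - (-9.8951)) leaves approximately λ^2 + 3.1049λ + 7.2764. For λ^2 + 3.1049λ + 7.2764 the discriminant is -19.4647. It is negative, so the remaining roots are the complex-conjugate pair λ ≈ -1.5525 ± 2.2059i. Their product equals the constant term, so |λ|^2 ≈ 7.2764 and |λ| ≈ 2.6975.
Thus the eigenvalues (to 4 decimals) are -9.8951 (modulus 9.8951); -1.5525 ± 2.2059i (modulus 2.6975). The spectral radius is the largest modulus: r(A) ≈ 9.8951. (Cross-check: r(A) ≤ ||A||_2 ≈ 10.7411; equality holds whenever A is normal, though it can also hold for some non-normal A.)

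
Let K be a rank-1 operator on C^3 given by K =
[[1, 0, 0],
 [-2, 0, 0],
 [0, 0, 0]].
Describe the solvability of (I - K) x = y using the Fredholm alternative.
(I - K) is singular (det(I - K) = 0, i.e. 1 ∈ sigma(K)). (I - K) x = y is solvable iff y ⊥ ker((I - K)^*) = span{(1, 0, 0)}, i.e. iff y_1 = 0. When solvable, the solutions are x = y + c·(1, -2, 0), c arbitrary (ker(I - K) = span{(1, -2, 0)}, dimension 1).

K has rank 1, so it is an outer product K = u v^T: every row of K is a multiple of one row vector. Reading off the entries, u = (1, -2, 0) and v = (1, 0, 0) (row i of K equals u_i·v^T). A rank-one matrix u v^T satisfies K u = u (v·u) and kills the (2)-dimensional subspace v^⊥, so its characteristic polynomial is lambda^2 (lambda - v·u) with v·u = tr K = 1. Hence the eigenvalues of I - K are 1 (multiplicity 2) and 1 - (1) = 0, so det(I - K) = 0. (Direct check: I - K =
[[0, 0, 0],
 [2, 1, 0],
 [0, 0, 1]]
has determinant 0.) So 1 is an eigenvalue of K and (I - K) is not invertible. The finite-dimensional Fredholm alternative says: either (I - K) is invertible, or ker(I - K) ≠ {0} and then range(I - K) = ker((I - K)^*)^⊥, with dim ker(I - K) = dim ker((I - K)^*). We are in the second case, so we need both kernels. Kernel of I - K: (I - K) u = u - u (v·u) = u - u = 0, so ker(I - K) = span{u} = span{(1, -2, 0)} (it is exactly 1-dimensional because rank(I - K) = 2). Kernel of the adjoint: K is real, so (I - K)^* = I - K^T = I - v u^T, and (I - v u^T) v = v - v (u·v) = 0; hence ker((I - K)^*) = span{v} = span{(1, 0, 0)}. Therefore (I - K) x = y is solvable iff <y, v> = 0, i.e. iff y_1 = 0. When this holds, K y = u (v·y) = 0, so (I - K) y = y and x = y is a particular solution; the full solution set is the line x = y + c·u = y + c·(1, -2, 0), c ∈ C.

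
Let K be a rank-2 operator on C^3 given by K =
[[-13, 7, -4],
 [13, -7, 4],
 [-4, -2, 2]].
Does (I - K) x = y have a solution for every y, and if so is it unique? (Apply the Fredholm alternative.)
(I - K) is invertible (det(I - K) = -29 ≠ 0), so for every y in C^3 the equation (I - K) x = y has a unique solution.

K has rank 2 and factors as K = U V^T = u1 v1^T + u2 v2^T with u1 = (-3, 3, 0), v1 = (3, -3, 2), u2 = (2, -2, 2), v2 = (-2, -1, 1) (multiplying out reproduces the displayed K). The nonzero eigenvalues of U V^T coincide with those of the 2 x 2 matrix G = V^T U = [[v1·u1, v1·u2], [v2·u1, v2·u2]] = [[-18, 16], [3, 0]], and by the Sylvester determinant identity det(I_3 - U V^T) = det(I_2 - V^T U) = det([[19, -16], [-3, 1]]) = (19)(1) - (-16)(-3) = -29. (Direct check: I - K =
[[14, -7, 4],
 [-13, 8, -4],
 [4, 2, -1]]
has determinant -29.) The finite-dimensional Fredholm alternative says: either (I - K) is invertible, or ker(I - K) ≠ {0} and then range(I - K) = ker((I - K)^*)^⊥, with dim ker(I - K) = dim ker((I - K)^*). Since det(I - K) ≠ 0, 1 is not an eigenvalue of K and ker(I - K) = {0}, so we are in the first case: for every y there is a unique x = (I - K)^(-1) y. (Explicitly, by the Woodbury identity, (I - U V^T)^(-1) = I + U (I_2 - G)^(-1) V^T.)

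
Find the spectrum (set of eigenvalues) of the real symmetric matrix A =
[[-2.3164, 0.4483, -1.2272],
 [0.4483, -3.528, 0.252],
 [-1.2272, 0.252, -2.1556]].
sigma(A) ≈ {-4, -3, -1}

A is real symmetric, so its spectrum consists of real eigenvalues. Expanding the characteristic polynomial of the displayed matrix gives
  det(λ I - A) = p(λ) = λ^3 + (8)λ^2 + (19)λ + (12).
Solving p(λ) = 0 yields eigenvalues ≈ -4, -3, -1. (A is shown rounded to 4 decimals, so these recover the underlying integer eigenvalues to within that precision.)
Verification: the trace of A = -8 equals the sum of eigenvalues -8, and det(A) ≈ -11.9998 matches the eigenvalue product -12.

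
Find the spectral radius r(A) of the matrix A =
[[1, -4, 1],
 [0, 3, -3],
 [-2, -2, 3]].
r(A) ≈ 4.203

The eigenvalues of A are the roots of its characteristic polynomial. With M = A (coefficients from the trace, the sum of principal 2x2 minors, and det A):
  p(λ) = det(λ I - M) = λ^3 - 7λ^2 + 11λ + 15.
No integer candidate from the rational root theorem (±divisors of 15) is a root, so the roots are irrational. The cubic discriminant is Δ = -5680 < 0, so there is one real root and a complex-conjugate pair. p(-1) = -4 and p(0) = 15 have opposite signs, so a root lies in (-1, 0); Newton's method refines it to λ ≈ -0.8491. Dividing out (λ - (-0.8491)) leaves approximately λ^2 - 7.8491λ + 17.665. For λ^2 - 7.8491λ + 17.665 the discriminant is -9.051. It is negative, so the remaining roots are the complex-conjugate pair λ ≈ 3.9246 ± 1.5042i. Their product equals the constant term, so |λ|^2 ≈ 17.665 and |λ| ≈ 4.203.
Thus the eigenvalues (to 4 decimals) are -0.8491 (modulus 0.8491); 3.9246 ± 1.5042i (modulus 4.203). The spectral radius is the largest modulus: r(A) ≈ 4.203. (Cross-check: r(A) ≤ ||A||_2 ≈ 6.6249; equality holds whenever A is normal, though it can also hold for some non-normal A.)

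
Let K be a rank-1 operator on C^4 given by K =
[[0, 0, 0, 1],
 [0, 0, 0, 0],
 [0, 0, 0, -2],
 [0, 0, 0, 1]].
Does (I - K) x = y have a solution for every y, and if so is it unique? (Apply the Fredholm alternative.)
(I - K) is singular (det(I - K) = 0, i.e. 1 ∈ sigma(K)). (I - K) x = y is solvable iff y ⊥ ker((I - K)^*) = span{(0, 0, 0, 1)}, i.e. iff y_4 = 0. When solvable, the solutions are x = y + c·(1, 0, -2, 1), c arbitrary (ker(I - K) = span{(1, 0, -2, 1)}, dimension 1).

K has rank 1, so it is an outer product K = u v^T: every row of K is a multiple of one row vector. Reading off the entries, u = (1, 0, -2, 1) and v = (0, 0, 0, 1) (row i of K equals u_i·v^T). A rank-one matrix u v^T satisfies K u = u (v·u) and kills the (3)-dimensional subspace v^⊥, so its characteristic polynomial is lambda^3 (lambda - v·u) with v·u = tr K = 1. Hence the eigenvalues of I - K are 1 (multiplicity 3) and 1 - (1) = 0, so det(I - K) = 0. (Direct check: I - K =
[[1, 0, 0, -1],
 [0, 1, 0, 0],
 [0, 0, 1, 2],
 [0, 0, 0, 0]]
has determinant 0.) So 1 is an eigenvalue of K and (I - K) is not invertible. The finite-dimensional Fredholm alternative says: either (I - K) is invertible, or ker(I - K) ≠ {0} and then range(I - K) = ker((I - K)^*)^⊥, with dim ker(I - K) = dim ker((I - K)^*). We are in the second case, so we need both kernels. Kernel of I - K: (I - K) u = u - u (v·u) = u - u = 0, so ker(I - K) = span{u} = span{(1, 0, -2, 1)} (it is exactly 1-dimensional because rank(I - K) = 3). Kernel of the adjoint: K is real, so (I - K)^* = I - K^T = I - v u^T, and (I - v u^T) v = v - v (u·v) = 0; hence ker((I - K)^*) = span{v} = span{(0, 0, 0, 1)}. Therefore (I - K) x = y is solvable iff <y, v> = 0, i.e. iff y_4 = 0. When this holds, K y = u (v·y) = 0, so (I - K) y = y and x = y is a particular solution; the full solution set is the line x = y + c·u = y + c·(1, 0, -2, 1), c ∈ C.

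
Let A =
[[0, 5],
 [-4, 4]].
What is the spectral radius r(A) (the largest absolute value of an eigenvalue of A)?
r(A) = sqrt(20) ≈ 4.4721

The eigenvalues of A are the roots of its characteristic polynomial. With M = A (coefficients from the trace and determinant):
  p(λ) = det(λ I - M) = λ^2 - 4λ + 20.
For λ^2 - 4λ + 20 the discriminant is -64. It is negative, so the roots are the complex-conjugate pair λ = 2 ± (sqrt(64)/2) i ≈ 2 ± 4i. For a conjugate pair the product of the roots equals the constant term, so |λ|^2 = 20 and |λ| = sqrt(20) ≈ 4.4721.
Thus the eigenvalues (to 4 decimals) are 2 ± 4i (modulus 4.4721). The spectral radius is the largest modulus: r(A) = sqrt(20) ≈ 4.4721. (Cross-check: r(A) ≤ ||A||_2 ≈ 6.986; equality holds whenever A is normal, though it can also hold for some non-normal A.)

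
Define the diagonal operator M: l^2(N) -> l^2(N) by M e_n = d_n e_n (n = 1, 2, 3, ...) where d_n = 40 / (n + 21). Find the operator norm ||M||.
||M|| = 20/11 (attained at n = 1)

For M diagonal, ||M|| = sup_n |d_n| = sup_n 40/(n + 21). This is positive and strictly decreasing in n, so the supremum is attained at n = 1: d_1 = 40/(1 + 21) = 20/11. Hence ||M|| = 20/11.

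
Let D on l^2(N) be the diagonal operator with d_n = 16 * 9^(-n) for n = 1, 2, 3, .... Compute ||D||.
||D|| = 16/9 (attained at n = 1)

For D diagonal, ||D|| = sup_n |d_n|. The sequence d_n = 16 * 9^(-n) is positive and strictly decreasing (ratio 9^(-1) < 1), so the supremum is d_1 = 16/9. Hence ||D|| = 16/9.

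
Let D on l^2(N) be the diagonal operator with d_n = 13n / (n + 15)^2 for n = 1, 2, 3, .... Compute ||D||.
||D|| = 13/60 (attained at n = 15)

For D diagonal, ||D|| = sup_n |d_n|. Treat f(x) = 13x / (x + 15)^2 for real x > 0. By the quotient rule, f'(x) = 13(15 - x)/(x + 15)^3, which is positive for x < 15 and negative for x > 15. So f has a unique maximum at x = 15, and since 15 is a positive integer, the supremum over n ≥ 1 is attained at n = 15: d_15 = 13·15/(15 + 15)^2 = 13·15/900 = 13/60. Hence ||D|| = 13/60.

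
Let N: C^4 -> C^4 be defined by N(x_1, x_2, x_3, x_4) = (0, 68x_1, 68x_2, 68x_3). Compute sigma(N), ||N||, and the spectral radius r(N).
sigma(N) = {0}; ||N|| = 68; r(N) = 0. (N is nilpotent with N^4 = 0.)

On C^4, N is a strictly lower-triangular matrix with 68 on the subdiagonal and zeros elsewhere, so its characteristic polynomial is lambda^4 and every eigenvalue is 0: sigma(N) = {0}. For the operator norm, N e_i = 68e_{i+1} for i = 1, ..., 3 and N e_4 = 0, so the singular values of N are 68 (with multiplicity 3) and 0; hence ||N|| = 68. The spectral radius r(N) = max|lambda| = 0. Note ||N|| > r(N) — characteristic of non-normal nilpotent operators. Indeed N^4 = 0.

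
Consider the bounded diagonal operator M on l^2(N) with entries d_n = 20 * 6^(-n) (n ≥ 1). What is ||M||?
||M|| = 10/3 (attained at n = 1)

For M diagonal, ||M|| = sup_n |d_n|. The sequence d_n = 20 * 6^(-n) is positive and strictly decreasing (ratio 6^(-1) < 1), so the supremum is d_1 = 20/6 = 10/3. Hence ||M|| = 10/3.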